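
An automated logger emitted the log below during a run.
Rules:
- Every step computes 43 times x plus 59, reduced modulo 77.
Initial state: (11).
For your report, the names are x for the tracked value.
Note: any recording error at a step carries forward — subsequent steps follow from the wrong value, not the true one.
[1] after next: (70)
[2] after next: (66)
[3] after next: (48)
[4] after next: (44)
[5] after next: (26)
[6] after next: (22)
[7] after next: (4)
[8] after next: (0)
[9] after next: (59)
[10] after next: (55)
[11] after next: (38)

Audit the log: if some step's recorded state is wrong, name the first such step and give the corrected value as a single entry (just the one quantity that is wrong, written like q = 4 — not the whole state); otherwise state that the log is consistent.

step 11, x = 37

1. x = (43*11 + 59) mod 77 = 70 (confirmed correct)
2. x = (43*70 + 59) mod 77 = 66 (agrees with the log)
3. x = (43*66 + 59) mod 77 = 48 (agrees with the log)
4. x = (43*48 + 59) mod 77 = 44 (in agreement)
5. x = (43*44 + 59) mod 77 = 26 (verified)
6. x = (43*26 + 59) mod 77 = 22 (no discrepancy)
7. x = (43*22 + 59) mod 77 = 4 (no discrepancy)
8. x = (43*4 + 59) mod 77 = 0 (matches)
9. x = (43*0 + 59) mod 77 = 59 (consistent with the log)
10. x = (43*59 + 59) mod 77 = 55 (matches)
11. x = (43*55 + 59) mod 77 = 37 (not what was recorded)
The audit stops at step 11: the recorded entry is wrong and should be x = 37.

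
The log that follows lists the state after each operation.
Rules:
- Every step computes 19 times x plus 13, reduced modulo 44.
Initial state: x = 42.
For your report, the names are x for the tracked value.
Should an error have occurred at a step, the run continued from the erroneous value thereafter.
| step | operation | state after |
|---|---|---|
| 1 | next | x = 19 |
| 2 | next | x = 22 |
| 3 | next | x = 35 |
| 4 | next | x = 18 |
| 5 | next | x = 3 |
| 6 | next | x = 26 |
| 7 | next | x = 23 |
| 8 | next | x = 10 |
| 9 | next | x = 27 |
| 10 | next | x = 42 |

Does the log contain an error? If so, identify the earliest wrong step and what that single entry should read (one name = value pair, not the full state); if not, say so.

Recomputing the run from the initial state:
step 1: x = 19
step 2: x = 22
step 3: x = 35
step 4: x = 18
step 5: x = 3
step 6: x = 26
step 7: x = 23
step 8: x = 10
step 9: x = 27
step 10: x = 42
This matches the log at every step.

no error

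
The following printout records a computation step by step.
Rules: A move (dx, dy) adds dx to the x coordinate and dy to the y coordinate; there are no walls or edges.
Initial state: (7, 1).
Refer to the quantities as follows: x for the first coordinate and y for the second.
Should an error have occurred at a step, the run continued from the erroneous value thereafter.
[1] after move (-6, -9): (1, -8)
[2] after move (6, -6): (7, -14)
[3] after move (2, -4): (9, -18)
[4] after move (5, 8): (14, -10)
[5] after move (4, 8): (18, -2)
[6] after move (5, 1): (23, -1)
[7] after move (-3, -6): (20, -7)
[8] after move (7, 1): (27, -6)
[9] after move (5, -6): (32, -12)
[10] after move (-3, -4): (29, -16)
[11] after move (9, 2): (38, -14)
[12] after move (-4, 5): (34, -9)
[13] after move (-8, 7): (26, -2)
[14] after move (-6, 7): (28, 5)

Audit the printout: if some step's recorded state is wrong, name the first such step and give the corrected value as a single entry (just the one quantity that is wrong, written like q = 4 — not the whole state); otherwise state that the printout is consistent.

Recomputing the run from the initial state:
step 1: x = 1, y = -8
step 2: x = 7, y = -14
step 3: x = 9, y = -18
step 4: x = 14, y = -10
step 5: x = 18, y = -2
step 6: x = 23, y = -1
step 7: x = 20, y = -7
step 8: x = 27, y = -6
step 9: x = 32, y = -12
step 10: x = 29, y = -16
step 11: x = 38, y = -14
step 12: x = 34, y = -9
step 13: x = 26, y = -2
step 14: x = 20, y = 5
The first disagreement with the printout is at step 14, where the value should be x = 20.

step 14, x = 20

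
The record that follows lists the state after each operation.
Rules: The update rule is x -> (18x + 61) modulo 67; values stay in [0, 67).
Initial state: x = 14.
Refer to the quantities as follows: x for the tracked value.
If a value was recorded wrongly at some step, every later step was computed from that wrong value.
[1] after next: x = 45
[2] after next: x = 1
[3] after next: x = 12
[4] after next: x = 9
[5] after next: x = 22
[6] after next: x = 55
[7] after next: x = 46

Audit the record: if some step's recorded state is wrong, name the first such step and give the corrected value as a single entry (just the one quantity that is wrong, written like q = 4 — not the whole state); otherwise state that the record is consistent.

step 1: x = (18*14 + 61) mod 67 = 45 -> consistent with the record
step 2: x = (18*45 + 61) mod 67 = 0 -> the entry is off here
So the first discrepancy is step 2, where the right value is x = 0.

step 2, x = 0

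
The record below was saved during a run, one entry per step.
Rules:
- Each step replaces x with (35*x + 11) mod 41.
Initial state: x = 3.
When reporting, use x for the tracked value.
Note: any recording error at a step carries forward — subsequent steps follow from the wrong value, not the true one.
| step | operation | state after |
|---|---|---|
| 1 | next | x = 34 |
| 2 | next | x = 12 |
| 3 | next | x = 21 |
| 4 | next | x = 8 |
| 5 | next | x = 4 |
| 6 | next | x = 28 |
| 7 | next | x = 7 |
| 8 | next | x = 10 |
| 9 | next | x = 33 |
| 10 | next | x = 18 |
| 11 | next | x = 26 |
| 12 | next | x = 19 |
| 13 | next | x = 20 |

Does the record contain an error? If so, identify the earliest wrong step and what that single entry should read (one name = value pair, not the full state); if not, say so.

1. x = (35*3 + 11) mod 41 = 34 (confirmed correct)
2. x = (35*34 + 11) mod 41 = 12 (same as recorded)
3. x = (35*12 + 11) mod 41 = 21 (consistent with the record)
4. x = (35*21 + 11) mod 41 = 8 (matches)
5. x = (35*8 + 11) mod 41 = 4 (confirmed correct)
6. x = (35*4 + 11) mod 41 = 28 (verified)
7. x = (35*28 + 11) mod 41 = 7 (agrees with the record)
8. x = (35*7 + 11) mod 41 = 10 (verified)
9. x = (35*10 + 11) mod 41 = 33 (verified)
10. x = (35*33 + 11) mod 41 = 18 (exactly as logged)
11. x = (35*18 + 11) mod 41 = 26 (verified)
12. x = (35*26 + 11) mod 41 = 19 (in agreement)
13. x = (35*19 + 11) mod 41 = 20 (confirmed correct)
Nothing is out of place; the run is error-free.

no error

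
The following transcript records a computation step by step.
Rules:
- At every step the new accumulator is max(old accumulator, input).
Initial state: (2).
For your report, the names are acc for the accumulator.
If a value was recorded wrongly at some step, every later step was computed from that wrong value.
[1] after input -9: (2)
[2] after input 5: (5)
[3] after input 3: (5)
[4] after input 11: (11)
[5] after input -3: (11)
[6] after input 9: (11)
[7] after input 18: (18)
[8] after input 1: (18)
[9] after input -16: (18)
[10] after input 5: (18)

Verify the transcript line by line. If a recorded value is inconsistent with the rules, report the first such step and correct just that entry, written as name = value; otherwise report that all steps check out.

Step 1: acc = max(2, -9) = 2 — agrees with the transcript.
Step 2: acc = max(2, 5) = 5 — verified.
Step 3: acc = max(5, 3) = 5 — matches.
Step 4: acc = max(5, 11) = 11 — exactly as logged.
Step 5: acc = max(11, -3) = 11 — consistent with the transcript.
Step 6: acc = max(11, 9) = 11 — consistent with the transcript.
Step 7: acc = max(11, 18) = 18 — same as recorded.
Step 8: acc = max(18, 1) = 18 — exactly as logged.
Step 9: acc = max(18, -16) = 18 — matches.
Step 10: acc = max(18, 5) = 18 — matches.
No step deviates from the rules.

no error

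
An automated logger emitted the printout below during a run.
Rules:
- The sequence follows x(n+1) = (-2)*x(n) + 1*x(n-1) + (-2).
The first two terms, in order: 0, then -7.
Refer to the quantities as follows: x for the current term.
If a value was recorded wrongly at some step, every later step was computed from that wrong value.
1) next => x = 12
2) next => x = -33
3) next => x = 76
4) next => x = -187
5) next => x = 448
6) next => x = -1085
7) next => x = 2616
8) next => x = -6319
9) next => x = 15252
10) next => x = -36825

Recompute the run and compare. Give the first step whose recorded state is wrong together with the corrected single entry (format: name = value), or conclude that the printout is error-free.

no error

step 1: x = -2*(-7) + (1)*(0) + (-2) = 12 -> in agreement
step 2: x = -2*(12) + (1)*(-7) + (-2) = -33 -> exactly as logged
step 3: x = -2*(-33) + (1)*(12) + (-2) = 76 -> confirmed correct
step 4: x = -2*(76) + (1)*(-33) + (-2) = -187 -> no discrepancy
step 5: x = -2*(-187) + (1)*(76) + (-2) = 448 -> agrees with the printout
step 6: x = -2*(448) + (1)*(-187) + (-2) = -1085 -> verified
step 7: x = -2*(-1085) + (1)*(448) + (-2) = 2616 -> verified
step 8: x = -2*(2616) + (1)*(-1085) + (-2) = -6319 -> verified
step 9: x = -2*(-6319) + (1)*(2616) + (-2) = 15252 -> consistent with the printout
step 10: x = -2*(15252) + (1)*(-6319) + (-2) = -36825 -> confirmed correct
The whole run recomputes cleanly — no discrepancies.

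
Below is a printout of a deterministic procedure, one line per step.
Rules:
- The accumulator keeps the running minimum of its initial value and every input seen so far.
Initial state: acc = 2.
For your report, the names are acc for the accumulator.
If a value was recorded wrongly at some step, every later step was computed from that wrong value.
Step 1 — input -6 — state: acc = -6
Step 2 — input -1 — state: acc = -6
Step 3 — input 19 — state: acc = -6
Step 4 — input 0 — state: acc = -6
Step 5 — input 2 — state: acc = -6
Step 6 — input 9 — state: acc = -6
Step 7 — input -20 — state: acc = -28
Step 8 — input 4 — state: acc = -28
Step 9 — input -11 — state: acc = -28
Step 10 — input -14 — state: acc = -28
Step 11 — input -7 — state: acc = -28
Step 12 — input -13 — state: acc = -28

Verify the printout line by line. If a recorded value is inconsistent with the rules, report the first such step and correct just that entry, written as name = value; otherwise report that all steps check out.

step 7, acc = -20

step 1: acc = min(2, -6) = -6 -> checks out
step 2: acc = min(-6, -1) = -6 -> exactly as logged
step 3: acc = min(-6, 19) = -6 -> agrees with the printout
step 4: acc = min(-6, 0) = -6 -> checks out
step 5: acc = min(-6, 2) = -6 -> no discrepancy
step 6: acc = min(-6, 9) = -6 -> verified
step 7: acc = min(-6, -20) = -20 -> the recorded entry deviates here
So the first discrepancy is step 7, where the right value is acc = -20.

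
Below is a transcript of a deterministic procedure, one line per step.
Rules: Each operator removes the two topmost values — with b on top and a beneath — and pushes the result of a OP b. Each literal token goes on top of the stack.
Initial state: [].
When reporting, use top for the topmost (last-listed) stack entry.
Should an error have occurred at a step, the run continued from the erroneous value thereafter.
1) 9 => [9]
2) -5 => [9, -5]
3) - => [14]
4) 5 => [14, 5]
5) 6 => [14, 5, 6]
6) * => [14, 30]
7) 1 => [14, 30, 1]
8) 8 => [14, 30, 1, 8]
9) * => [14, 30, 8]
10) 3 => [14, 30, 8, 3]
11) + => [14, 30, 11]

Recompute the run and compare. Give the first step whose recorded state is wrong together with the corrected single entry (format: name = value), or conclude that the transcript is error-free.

no error

step 1: push 9: top = 9 -> agrees with the transcript
step 2: push -5: top = -5 -> exactly as logged
step 3: 9 - -5 = 14 -> matches
step 4: push 5: top = 5 -> confirmed correct
step 5: push 6: top = 6 -> same as recorded
step 6: 5 * 6 = 30 -> verified
step 7: push 1: top = 1 -> verified
step 8: push 8: top = 8 -> same as recorded
step 9: 1 * 8 = 8 -> agrees with the transcript
step 10: push 3: top = 3 -> consistent with the transcript
step 11: 8 + 3 = 11 -> exactly as logged
The whole run recomputes cleanly — no discrepancies.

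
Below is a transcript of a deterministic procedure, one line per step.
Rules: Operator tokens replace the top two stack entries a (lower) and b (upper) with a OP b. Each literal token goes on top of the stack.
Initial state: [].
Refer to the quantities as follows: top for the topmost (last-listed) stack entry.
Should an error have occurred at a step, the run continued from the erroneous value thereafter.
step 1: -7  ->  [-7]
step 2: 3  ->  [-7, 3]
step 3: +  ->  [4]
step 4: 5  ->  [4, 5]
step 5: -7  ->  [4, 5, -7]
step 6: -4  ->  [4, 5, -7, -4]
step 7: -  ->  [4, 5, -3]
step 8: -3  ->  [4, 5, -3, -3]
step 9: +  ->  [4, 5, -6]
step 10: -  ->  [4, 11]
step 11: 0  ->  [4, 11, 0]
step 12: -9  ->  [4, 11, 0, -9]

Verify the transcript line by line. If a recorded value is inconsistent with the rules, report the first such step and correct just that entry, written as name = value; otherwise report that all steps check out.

step 3, top = -4

1. push -7: top = -7 (consistent with the transcript)
2. push 3: top = 3 (exactly as logged)
3. -7 + 3 = -4 (first mismatch against the transcript)
So the first discrepancy is step 3, where the right value is top = -4.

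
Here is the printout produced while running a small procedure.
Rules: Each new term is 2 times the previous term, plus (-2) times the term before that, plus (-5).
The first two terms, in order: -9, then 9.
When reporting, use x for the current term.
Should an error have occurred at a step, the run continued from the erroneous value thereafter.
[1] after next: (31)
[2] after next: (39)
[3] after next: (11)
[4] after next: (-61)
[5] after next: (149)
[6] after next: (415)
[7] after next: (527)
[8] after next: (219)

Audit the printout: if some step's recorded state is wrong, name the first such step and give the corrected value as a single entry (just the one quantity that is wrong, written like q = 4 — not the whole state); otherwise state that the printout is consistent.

1. x = 2*(9) + (-2)*(-9) + (-5) = 31 (confirmed correct)
2. x = 2*(31) + (-2)*(9) + (-5) = 39 (verified)
3. x = 2*(39) + (-2)*(31) + (-5) = 11 (in agreement)
4. x = 2*(11) + (-2)*(39) + (-5) = -61 (matches)
5. x = 2*(-61) + (-2)*(11) + (-5) = -149 (first mismatch against the printout)
First incorrect step: 5; the correct value is x = -149.

step 5, x = -149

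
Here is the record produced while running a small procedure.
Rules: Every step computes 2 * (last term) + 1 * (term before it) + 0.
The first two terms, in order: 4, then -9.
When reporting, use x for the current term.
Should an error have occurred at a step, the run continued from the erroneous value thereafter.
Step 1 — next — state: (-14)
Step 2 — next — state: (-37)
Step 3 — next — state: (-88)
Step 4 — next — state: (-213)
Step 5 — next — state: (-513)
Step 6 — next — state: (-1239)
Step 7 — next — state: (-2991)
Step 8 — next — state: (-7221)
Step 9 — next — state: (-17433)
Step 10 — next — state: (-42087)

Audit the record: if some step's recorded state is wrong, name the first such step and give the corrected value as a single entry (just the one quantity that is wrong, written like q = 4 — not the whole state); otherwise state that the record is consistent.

step 5, x = -514

Step 1: x = 2*(-9) + (1)*(4) + (0) = -14 — agrees with the record.
Step 2: x = 2*(-14) + (1)*(-9) + (0) = -37 — consistent with the record.
Step 3: x = 2*(-37) + (1)*(-14) + (0) = -88 — exactly as logged.
Step 4: x = 2*(-88) + (1)*(-37) + (0) = -213 — in agreement.
Step 5: x = 2*(-213) + (1)*(-88) + (0) = -514 — a discrepancy with the record.
So the first discrepancy is step 5, where the right value is x = -514.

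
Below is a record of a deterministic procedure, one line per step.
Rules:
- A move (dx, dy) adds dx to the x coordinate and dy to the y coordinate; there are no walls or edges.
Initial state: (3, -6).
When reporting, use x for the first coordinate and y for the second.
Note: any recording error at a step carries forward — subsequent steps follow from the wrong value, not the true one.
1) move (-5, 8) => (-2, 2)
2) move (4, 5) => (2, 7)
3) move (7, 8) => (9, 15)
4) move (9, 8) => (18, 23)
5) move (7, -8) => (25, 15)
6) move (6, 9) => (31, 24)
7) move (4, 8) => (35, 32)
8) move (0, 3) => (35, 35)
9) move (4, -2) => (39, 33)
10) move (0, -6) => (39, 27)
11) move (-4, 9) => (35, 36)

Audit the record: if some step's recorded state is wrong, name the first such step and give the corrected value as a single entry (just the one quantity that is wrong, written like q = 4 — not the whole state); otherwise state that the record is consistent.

step 1: x = 3 + (-5) = -2, y = -6 + (8) = 2 -> confirmed correct
step 2: x = -2 + (4) = 2, y = 2 + (5) = 7 -> same as recorded
step 3: x = 2 + (7) = 9, y = 7 + (8) = 15 -> in agreement
step 4: x = 9 + (9) = 18, y = 15 + (8) = 23 -> consistent with the record
step 5: x = 18 + (7) = 25, y = 23 + (-8) = 15 -> checks out
step 6: x = 25 + (6) = 31, y = 15 + (9) = 24 -> agrees with the record
step 7: x = 31 + (4) = 35, y = 24 + (8) = 32 -> in agreement
step 8: x = 35 + (0) = 35, y = 32 + (3) = 35 -> matches
step 9: x = 35 + (4) = 39, y = 35 + (-2) = 33 -> confirmed correct
step 10: x = 39 + (0) = 39, y = 33 + (-6) = 27 -> matches
step 11: x = 39 + (-4) = 35, y = 27 + (9) = 36 -> verified
Nothing is out of place; the run is error-free.

no error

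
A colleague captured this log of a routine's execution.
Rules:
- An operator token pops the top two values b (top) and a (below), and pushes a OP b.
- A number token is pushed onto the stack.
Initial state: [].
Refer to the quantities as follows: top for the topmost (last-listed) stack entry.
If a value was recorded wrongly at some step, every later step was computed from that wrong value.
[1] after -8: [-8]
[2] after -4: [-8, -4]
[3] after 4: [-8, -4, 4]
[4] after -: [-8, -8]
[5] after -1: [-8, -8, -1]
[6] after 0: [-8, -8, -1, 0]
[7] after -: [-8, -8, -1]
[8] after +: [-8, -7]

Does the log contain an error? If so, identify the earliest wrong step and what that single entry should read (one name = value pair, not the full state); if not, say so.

step 1: push -8: top = -8 -> same as recorded
step 2: push -4: top = -4 -> consistent with the log
step 3: push 4: top = 4 -> no discrepancy
step 4: -4 - 4 = -8 -> consistent with the log
step 5: push -1: top = -1 -> checks out
step 6: push 0: top = 0 -> exactly as logged
step 7: -1 - 0 = -1 -> same as recorded
step 8: -8 + -1 = -9 -> the log disagrees here
The audit stops at step 8: the recorded entry is wrong and should be top = -9.

step 8, top = -9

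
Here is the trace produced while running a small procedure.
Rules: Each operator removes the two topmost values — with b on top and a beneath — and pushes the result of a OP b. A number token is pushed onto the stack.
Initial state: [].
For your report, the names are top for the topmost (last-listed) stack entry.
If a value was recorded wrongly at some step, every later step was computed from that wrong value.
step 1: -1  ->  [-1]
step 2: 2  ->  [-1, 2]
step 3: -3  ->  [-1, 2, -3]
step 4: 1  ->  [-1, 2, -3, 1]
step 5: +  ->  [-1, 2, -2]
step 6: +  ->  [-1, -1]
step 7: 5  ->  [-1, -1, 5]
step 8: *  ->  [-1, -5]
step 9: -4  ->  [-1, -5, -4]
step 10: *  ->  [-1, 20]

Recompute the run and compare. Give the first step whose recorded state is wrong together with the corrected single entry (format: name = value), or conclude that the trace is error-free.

Recomputing the run from the initial state:
step 1: [-1]
step 2: [-1, 2]
step 3: [-1, 2, -3]
step 4: [-1, 2, -3, 1]
step 5: [-1, 2, -2]
step 6: [-1, 0]
step 7: [-1, 0, 5]
step 8: [-1, 0]
step 9: [-1, 0, -4]
step 10: [-1, 0]
The first disagreement with the trace is at step 6, where the value should be top = 0.

step 6, top = 0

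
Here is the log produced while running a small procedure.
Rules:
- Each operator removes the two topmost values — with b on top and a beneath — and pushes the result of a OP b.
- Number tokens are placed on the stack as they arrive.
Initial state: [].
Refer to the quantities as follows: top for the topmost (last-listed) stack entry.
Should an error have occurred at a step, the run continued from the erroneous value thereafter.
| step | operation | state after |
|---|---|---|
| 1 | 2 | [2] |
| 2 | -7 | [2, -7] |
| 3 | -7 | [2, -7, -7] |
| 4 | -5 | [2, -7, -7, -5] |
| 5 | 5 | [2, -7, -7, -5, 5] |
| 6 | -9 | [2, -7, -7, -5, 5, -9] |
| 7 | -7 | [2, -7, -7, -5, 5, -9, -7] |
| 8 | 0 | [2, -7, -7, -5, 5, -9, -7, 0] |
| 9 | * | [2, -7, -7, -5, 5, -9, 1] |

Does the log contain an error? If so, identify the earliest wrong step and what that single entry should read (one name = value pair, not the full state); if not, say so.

Recomputing the run from the initial state:
step 1: [2]
step 2: [2, -7]
step 3: [2, -7, -7]
step 4: [2, -7, -7, -5]
step 5: [2, -7, -7, -5, 5]
step 6: [2, -7, -7, -5, 5, -9]
step 7: [2, -7, -7, -5, 5, -9, -7]
step 8: [2, -7, -7, -5, 5, -9, -7, 0]
step 9: [2, -7, -7, -5, 5, -9, 0]
The first disagreement with the log is at step 9, where the value should be top = 0.

step 9, top = 0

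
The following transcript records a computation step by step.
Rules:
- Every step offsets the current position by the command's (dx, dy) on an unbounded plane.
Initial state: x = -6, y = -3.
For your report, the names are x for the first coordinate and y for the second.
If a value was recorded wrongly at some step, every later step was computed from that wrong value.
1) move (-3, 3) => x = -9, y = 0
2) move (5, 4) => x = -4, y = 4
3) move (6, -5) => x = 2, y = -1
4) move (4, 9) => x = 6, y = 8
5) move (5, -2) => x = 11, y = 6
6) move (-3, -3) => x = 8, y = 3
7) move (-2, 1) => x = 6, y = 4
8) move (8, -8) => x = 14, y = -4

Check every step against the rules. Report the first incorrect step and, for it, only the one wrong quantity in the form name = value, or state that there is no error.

Recomputing the run from the initial state:
step 1: x = -9, y = 0
step 2: x = -4, y = 4
step 3: x = 2, y = -1
step 4: x = 6, y = 8
step 5: x = 11, y = 6
step 6: x = 8, y = 3
step 7: x = 6, y = 4
step 8: x = 14, y = -4
This matches the transcript at every step.

no error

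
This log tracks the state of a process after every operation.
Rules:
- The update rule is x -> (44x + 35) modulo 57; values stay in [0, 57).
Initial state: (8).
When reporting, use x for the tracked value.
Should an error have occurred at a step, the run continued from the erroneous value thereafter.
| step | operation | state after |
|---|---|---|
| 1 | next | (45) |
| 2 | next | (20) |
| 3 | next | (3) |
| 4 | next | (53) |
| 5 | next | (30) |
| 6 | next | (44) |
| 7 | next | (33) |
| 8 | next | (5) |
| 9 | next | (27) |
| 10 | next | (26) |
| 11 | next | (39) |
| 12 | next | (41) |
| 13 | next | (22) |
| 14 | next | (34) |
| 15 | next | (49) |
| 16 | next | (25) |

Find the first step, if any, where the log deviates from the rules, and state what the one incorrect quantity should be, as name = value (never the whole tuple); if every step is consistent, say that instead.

step 13, x = 15

Step 1: x = (44*8 + 35) mod 57 = 45 — verified.
Step 2: x = (44*45 + 35) mod 57 = 20 — no discrepancy.
Step 3: x = (44*20 + 35) mod 57 = 3 — verified.
Step 4: x = (44*3 + 35) mod 57 = 53 — same as recorded.
Step 5: x = (44*53 + 35) mod 57 = 30 — same as recorded.
Step 6: x = (44*30 + 35) mod 57 = 44 — checks out.
Step 7: x = (44*44 + 35) mod 57 = 33 — verified.
Step 8: x = (44*33 + 35) mod 57 = 5 — verified.
Step 9: x = (44*5 + 35) mod 57 = 27 — consistent with the log.
Step 10: x = (44*27 + 35) mod 57 = 26 — checks out.
Step 11: x = (44*26 + 35) mod 57 = 39 — verified.
Step 12: x = (44*39 + 35) mod 57 = 41 — same as recorded.
Step 13: x = (44*41 + 35) mod 57 = 15 — the entry is off here.
That makes step 13 the first incorrect line — x = 15 is what it should show.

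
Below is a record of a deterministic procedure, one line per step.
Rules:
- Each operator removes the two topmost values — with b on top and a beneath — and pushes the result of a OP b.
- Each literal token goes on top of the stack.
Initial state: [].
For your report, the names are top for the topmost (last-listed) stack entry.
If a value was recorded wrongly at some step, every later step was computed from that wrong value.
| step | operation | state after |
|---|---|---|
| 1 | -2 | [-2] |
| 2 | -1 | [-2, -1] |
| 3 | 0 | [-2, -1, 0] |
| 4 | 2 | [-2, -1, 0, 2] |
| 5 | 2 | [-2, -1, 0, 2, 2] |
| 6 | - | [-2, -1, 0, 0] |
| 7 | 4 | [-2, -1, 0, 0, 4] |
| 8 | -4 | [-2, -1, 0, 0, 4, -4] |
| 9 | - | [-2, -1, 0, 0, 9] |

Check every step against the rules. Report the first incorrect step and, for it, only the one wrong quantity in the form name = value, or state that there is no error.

step 9, top = 8

Step 1: push -2: top = -2 — exactly as logged.
Step 2: push -1: top = -1 — verified.
Step 3: push 0: top = 0 — confirmed correct.
Step 4: push 2: top = 2 — consistent with the record.
Step 5: push 2: top = 2 — verified.
Step 6: 2 - 2 = 0 — no discrepancy.
Step 7: push 4: top = 4 — checks out.
Step 8: push -4: top = -4 — exactly as logged.
Step 9: 4 - -4 = 8 — the recorded entry deviates here.
First deviation found at step 9; the corrected entry is top = 8.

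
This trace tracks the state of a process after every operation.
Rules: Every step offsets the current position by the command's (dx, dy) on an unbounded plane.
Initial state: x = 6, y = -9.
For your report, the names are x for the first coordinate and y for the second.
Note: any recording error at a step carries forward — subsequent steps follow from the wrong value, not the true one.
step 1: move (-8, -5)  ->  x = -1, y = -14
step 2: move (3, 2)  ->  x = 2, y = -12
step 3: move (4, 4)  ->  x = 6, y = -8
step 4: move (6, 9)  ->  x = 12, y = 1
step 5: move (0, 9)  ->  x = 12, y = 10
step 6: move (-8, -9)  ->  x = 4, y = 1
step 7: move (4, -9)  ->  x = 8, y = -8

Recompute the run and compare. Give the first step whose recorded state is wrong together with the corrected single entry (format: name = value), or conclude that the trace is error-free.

step 1, x = -2

Recomputing the run from the initial state:
step 1: x = -2, y = -14
step 2: x = 1, y = -12
step 3: x = 5, y = -8
step 4: x = 11, y = 1
step 5: x = 11, y = 10
step 6: x = 3, y = 1
step 7: x = 7, y = -8
The first disagreement with the trace is at step 1, where the value should be x = -2.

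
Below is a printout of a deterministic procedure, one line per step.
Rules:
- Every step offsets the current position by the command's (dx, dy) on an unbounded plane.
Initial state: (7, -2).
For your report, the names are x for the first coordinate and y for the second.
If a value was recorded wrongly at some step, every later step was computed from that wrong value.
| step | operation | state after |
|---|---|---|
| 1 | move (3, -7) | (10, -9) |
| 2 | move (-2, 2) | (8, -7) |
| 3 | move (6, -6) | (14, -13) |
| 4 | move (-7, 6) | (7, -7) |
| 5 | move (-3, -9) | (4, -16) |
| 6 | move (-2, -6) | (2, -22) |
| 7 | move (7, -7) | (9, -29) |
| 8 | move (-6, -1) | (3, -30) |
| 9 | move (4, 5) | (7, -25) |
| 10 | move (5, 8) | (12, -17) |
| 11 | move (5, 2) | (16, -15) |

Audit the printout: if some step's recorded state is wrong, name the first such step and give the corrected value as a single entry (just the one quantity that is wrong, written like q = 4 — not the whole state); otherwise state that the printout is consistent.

step 1: x = 7 + (3) = 10, y = -2 + (-7) = -9 -> no discrepancy
step 2: x = 10 + (-2) = 8, y = -9 + (2) = -7 -> consistent with the printout
step 3: x = 8 + (6) = 14, y = -7 + (-6) = -13 -> checks out
step 4: x = 14 + (-7) = 7, y = -13 + (6) = -7 -> same as recorded
step 5: x = 7 + (-3) = 4, y = -7 + (-9) = -16 -> no discrepancy
step 6: x = 4 + (-2) = 2, y = -16 + (-6) = -22 -> checks out
step 7: x = 2 + (7) = 9, y = -22 + (-7) = -29 -> in agreement
step 8: x = 9 + (-6) = 3, y = -29 + (-1) = -30 -> same as recorded
step 9: x = 3 + (4) = 7, y = -30 + (5) = -25 -> same as recorded
step 10: x = 7 + (5) = 12, y = -25 + (8) = -17 -> exactly as logged
step 11: x = 12 + (5) = 17, y = -17 + (2) = -15 -> this is not what the printout shows
First incorrect step: 11; the correct value is x = 17.

step 11, x = 17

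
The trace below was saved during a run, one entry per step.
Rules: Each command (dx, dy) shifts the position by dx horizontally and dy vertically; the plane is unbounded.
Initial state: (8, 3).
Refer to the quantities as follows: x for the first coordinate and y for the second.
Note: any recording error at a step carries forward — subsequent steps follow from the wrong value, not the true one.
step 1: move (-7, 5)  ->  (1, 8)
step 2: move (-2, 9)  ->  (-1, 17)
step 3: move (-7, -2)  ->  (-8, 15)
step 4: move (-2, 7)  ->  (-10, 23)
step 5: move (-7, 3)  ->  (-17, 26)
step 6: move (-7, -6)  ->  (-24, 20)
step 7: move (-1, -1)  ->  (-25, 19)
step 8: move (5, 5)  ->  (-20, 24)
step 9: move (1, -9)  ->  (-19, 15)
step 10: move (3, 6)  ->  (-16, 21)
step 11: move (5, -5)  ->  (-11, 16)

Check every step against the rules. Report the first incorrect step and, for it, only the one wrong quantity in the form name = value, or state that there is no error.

Step 1: x = 8 + (-7) = 1, y = 3 + (5) = 8 — verified.
Step 2: x = 1 + (-2) = -1, y = 8 + (9) = 17 — agrees with the trace.
Step 3: x = -1 + (-7) = -8, y = 17 + (-2) = 15 — in agreement.
Step 4: x = -8 + (-2) = -10, y = 15 + (7) = 22 — this is not what the trace shows.
Step 4 is the first one off; corrected, y = 22.

step 4, y = 22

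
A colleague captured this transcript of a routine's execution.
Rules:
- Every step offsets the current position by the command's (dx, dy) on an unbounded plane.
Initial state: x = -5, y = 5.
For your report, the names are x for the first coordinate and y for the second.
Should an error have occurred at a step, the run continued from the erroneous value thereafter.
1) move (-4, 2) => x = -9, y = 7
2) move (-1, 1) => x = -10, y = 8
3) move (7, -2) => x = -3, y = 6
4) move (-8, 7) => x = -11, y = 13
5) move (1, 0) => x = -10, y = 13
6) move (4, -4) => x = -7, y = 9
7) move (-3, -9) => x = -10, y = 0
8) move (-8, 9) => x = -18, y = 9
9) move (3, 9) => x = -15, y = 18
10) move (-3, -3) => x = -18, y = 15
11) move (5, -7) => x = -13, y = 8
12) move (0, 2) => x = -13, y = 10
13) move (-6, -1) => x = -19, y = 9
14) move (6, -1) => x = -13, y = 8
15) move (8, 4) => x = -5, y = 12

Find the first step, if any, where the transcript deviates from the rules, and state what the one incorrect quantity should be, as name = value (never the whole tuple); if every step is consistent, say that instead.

1. x = -5 + (-4) = -9, y = 5 + (2) = 7 (consistent with the transcript)
2. x = -9 + (-1) = -10, y = 7 + (1) = 8 (matches)
3. x = -10 + (7) = -3, y = 8 + (-2) = 6 (confirmed correct)
4. x = -3 + (-8) = -11, y = 6 + (7) = 13 (agrees with the transcript)
5. x = -11 + (1) = -10, y = 13 + (0) = 13 (matches)
6. x = -10 + (4) = -6, y = 13 + (-4) = 9 (the entry is off here)
That makes step 6 the first incorrect line — x = -6 is what it should show.

step 6, x = -6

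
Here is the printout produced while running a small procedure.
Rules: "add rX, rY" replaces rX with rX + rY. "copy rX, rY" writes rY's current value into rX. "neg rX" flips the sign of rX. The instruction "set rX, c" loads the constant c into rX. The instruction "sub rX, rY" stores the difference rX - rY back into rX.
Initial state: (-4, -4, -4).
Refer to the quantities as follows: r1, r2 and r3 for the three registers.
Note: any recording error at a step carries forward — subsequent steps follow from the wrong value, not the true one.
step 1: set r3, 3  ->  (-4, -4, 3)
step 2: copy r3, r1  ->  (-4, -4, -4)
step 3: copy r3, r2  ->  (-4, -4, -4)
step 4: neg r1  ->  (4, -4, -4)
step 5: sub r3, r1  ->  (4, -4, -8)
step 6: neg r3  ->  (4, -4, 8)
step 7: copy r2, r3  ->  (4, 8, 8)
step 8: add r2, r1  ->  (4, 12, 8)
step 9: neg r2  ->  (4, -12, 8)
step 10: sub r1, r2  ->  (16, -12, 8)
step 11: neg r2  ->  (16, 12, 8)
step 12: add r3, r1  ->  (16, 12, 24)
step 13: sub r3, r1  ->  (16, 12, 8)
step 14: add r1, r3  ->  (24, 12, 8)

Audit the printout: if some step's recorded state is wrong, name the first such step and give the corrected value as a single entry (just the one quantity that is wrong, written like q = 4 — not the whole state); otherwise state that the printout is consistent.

no error

1. r3 = 3 (no discrepancy)
2. r3 = -4 (confirmed correct)
3. r3 = -4 (exactly as logged)
4. r1 = -(-4) = 4 (exactly as logged)
5. r3 = -4 - 4 = -8 (in agreement)
6. r3 = -(-8) = 8 (in agreement)
7. r2 = 8 (confirmed correct)
8. r2 = 8 + 4 = 12 (no discrepancy)
9. r2 = -(12) = -12 (no discrepancy)
10. r1 = 4 - -12 = 16 (no discrepancy)
11. r2 = -(-12) = 12 (confirmed correct)
12. r3 = 8 + 16 = 24 (exactly as logged)
13. r3 = 24 - 16 = 8 (agrees with the printout)
14. r1 = 16 + 8 = 24 (no discrepancy)
All steps check out; nothing to correct.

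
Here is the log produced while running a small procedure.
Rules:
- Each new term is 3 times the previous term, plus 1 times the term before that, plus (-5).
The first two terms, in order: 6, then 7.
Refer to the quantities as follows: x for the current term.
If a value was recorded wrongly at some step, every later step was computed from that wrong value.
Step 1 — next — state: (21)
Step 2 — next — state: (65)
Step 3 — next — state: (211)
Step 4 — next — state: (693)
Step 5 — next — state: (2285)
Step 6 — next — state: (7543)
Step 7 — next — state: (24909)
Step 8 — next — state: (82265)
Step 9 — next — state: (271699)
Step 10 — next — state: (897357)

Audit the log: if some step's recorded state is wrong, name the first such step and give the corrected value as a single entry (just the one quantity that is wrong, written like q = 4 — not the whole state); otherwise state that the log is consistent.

Recomputing the run from the initial state:
step 1: x = 22
step 2: x = 68
step 3: x = 221
step 4: x = 726
step 5: x = 2394
step 6: x = 7903
step 7: x = 26098
step 8: x = 86192
step 9: x = 284669
step 10: x = 940194
The first disagreement with the log is at step 1, where the value should be x = 22.

step 1, x = 22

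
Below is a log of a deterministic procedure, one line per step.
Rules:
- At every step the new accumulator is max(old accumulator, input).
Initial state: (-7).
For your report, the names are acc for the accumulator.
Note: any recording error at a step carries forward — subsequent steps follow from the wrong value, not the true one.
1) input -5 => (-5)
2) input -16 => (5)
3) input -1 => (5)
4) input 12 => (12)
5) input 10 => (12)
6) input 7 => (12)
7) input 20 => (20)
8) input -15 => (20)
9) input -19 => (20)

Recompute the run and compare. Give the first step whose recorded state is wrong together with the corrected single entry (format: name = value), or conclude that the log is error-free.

step 1: acc = max(-7, -5) = -5 -> in agreement
step 2: acc = max(-5, -16) = -5 -> this is not what the log shows
So the first discrepancy is step 2, where the right value is acc = -5.

step 2, acc = -5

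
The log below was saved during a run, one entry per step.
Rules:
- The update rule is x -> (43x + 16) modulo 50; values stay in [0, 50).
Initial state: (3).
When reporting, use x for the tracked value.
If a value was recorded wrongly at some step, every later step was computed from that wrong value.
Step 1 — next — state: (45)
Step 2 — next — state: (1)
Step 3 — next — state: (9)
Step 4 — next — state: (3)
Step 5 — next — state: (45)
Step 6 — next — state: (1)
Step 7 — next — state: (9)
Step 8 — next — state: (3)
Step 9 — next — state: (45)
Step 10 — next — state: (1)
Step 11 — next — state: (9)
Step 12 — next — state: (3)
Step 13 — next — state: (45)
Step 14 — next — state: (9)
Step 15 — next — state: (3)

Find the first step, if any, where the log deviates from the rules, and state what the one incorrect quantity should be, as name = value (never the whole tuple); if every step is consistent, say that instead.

step 14, x = 1

Recomputing the run from the initial state:
step 1: x = 45
step 2: x = 1
step 3: x = 9
step 4: x = 3
step 5: x = 45
step 6: x = 1
step 7: x = 9
step 8: x = 3
step 9: x = 45
step 10: x = 1
step 11: x = 9
step 12: x = 3
step 13: x = 45
step 14: x = 1
step 15: x = 9
The first disagreement with the log is at step 14, where the value should be x = 1.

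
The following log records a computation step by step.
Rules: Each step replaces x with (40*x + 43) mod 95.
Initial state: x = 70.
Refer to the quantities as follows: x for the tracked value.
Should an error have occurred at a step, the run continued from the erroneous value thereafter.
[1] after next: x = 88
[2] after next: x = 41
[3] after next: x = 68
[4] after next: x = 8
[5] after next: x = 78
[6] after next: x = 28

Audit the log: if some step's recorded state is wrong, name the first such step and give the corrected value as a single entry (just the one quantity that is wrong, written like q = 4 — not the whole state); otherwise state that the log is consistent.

step 2, x = 48

Recomputing the run from the initial state:
step 1: x = 88
step 2: x = 48
step 3: x = 63
step 4: x = 93
step 5: x = 58
step 6: x = 83
The first disagreement with the log is at step 2, where the value should be x = 48.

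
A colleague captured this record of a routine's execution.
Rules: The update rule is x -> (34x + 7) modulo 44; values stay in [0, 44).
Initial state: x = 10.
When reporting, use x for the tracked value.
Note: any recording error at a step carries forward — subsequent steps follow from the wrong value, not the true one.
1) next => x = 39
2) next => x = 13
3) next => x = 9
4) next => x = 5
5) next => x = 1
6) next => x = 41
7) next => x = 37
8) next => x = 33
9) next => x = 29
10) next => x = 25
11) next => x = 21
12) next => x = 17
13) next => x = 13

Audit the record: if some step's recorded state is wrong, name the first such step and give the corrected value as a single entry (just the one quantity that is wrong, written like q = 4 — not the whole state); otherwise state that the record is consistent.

1. x = (34*10 + 7) mod 44 = 39 (exactly as logged)
2. x = (34*39 + 7) mod 44 = 13 (consistent with the record)
3. x = (34*13 + 7) mod 44 = 9 (exactly as logged)
4. x = (34*9 + 7) mod 44 = 5 (confirmed correct)
5. x = (34*5 + 7) mod 44 = 1 (consistent with the record)
6. x = (34*1 + 7) mod 44 = 41 (confirmed correct)
7. x = (34*41 + 7) mod 44 = 37 (in agreement)
8. x = (34*37 + 7) mod 44 = 33 (same as recorded)
9. x = (34*33 + 7) mod 44 = 29 (no discrepancy)
10. x = (34*29 + 7) mod 44 = 25 (no discrepancy)
11. x = (34*25 + 7) mod 44 = 21 (matches)
12. x = (34*21 + 7) mod 44 = 17 (verified)
13. x = (34*17 + 7) mod 44 = 13 (verified)
The recomputation confirms every line.

no error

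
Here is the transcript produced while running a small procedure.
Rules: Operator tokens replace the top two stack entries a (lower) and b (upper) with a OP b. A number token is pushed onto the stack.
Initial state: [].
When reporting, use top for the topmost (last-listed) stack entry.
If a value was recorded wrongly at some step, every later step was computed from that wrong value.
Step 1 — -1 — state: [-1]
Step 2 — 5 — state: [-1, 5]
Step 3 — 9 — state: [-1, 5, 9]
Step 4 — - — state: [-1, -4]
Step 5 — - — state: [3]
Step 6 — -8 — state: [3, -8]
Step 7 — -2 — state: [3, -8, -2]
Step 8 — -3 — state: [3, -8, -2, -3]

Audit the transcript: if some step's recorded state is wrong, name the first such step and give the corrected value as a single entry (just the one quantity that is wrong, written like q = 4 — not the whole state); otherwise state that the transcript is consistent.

1. push -1: top = -1 (verified)
2. push 5: top = 5 (matches)
3. push 9: top = 9 (consistent with the transcript)
4. 5 - 9 = -4 (matches)
5. -1 - -4 = 3 (no discrepancy)
6. push -8: top = -8 (verified)
7. push -2: top = -2 (confirmed correct)
8. push -3: top = -3 (matches)
No step deviates from the rules.

no error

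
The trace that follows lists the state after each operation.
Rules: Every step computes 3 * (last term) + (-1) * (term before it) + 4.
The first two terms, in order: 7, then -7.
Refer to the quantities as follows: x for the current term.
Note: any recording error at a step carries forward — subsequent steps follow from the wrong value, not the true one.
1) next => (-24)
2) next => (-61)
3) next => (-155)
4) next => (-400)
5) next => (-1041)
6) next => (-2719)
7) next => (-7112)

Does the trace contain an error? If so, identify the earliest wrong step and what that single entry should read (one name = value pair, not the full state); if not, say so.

1. x = 3*(-7) + (-1)*(7) + (4) = -24 (in agreement)
2. x = 3*(-24) + (-1)*(-7) + (4) = -61 (same as recorded)
3. x = 3*(-61) + (-1)*(-24) + (4) = -155 (checks out)
4. x = 3*(-155) + (-1)*(-61) + (4) = -400 (same as recorded)
5. x = 3*(-400) + (-1)*(-155) + (4) = -1041 (checks out)
6. x = 3*(-1041) + (-1)*(-400) + (4) = -2719 (matches)
7. x = 3*(-2719) + (-1)*(-1041) + (4) = -7112 (exactly as logged)
All entries verified; no error found.

no error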